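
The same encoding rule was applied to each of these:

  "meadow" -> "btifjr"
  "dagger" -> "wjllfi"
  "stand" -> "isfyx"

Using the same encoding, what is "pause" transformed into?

The output letters match the input read backwards, each shifted +5: meadow reversed is wodaem. Read the word backwards and shift each letter +5.
Applying it to pause: reverse → esuap; then shift: e+5=j, s+5=x, u+5=z, a+5=f, p+5=u.

jxzfu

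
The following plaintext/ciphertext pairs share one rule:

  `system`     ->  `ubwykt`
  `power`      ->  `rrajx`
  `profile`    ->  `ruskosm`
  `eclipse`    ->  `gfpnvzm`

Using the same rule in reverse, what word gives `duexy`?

brass

In system: s→u is +2, y→b is +3, s→w is +4, t→y is +5 — the shift increases by 1 each position. Each letter shifts forward by (position + 2), i.e. 2, 3, 4, … — the shift grows by one for each successive letter.
Reversing it on duexy: d−2=b, u−3=r, e−4=a, x−5=s, y−6=s.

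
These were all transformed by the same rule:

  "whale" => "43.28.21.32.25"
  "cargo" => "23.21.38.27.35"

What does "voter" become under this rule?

w is letter #23 and maps to 43: an offset of 20. Letters become their 1-based position plus 20 (so a→21, b→22, …).
On voter: v=22→42, o=15→35, t=20→40, e=5→25, r=18→38.

42.35.40.25.38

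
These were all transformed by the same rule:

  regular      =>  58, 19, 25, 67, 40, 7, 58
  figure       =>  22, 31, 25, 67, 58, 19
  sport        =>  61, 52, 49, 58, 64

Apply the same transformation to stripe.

r(#18)→58 and e(#5)→19: differences scale by 3, so n = 3·pos + 4. The formula is n = 3×(alphabet index, a=1) + 4.
For stripe: s=19→61, t=20→64, r=18→58, i=9→31, p=16→52, e=5→19.

61, 64, 58, 31, 52, 19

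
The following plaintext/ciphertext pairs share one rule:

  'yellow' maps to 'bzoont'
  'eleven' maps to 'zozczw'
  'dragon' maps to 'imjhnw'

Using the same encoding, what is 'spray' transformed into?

y(24)→b(1) and e(4)→z(25) fit y≡17x+9 (mod 26); the inverse of 17 mod 26 is 23. This is an affine cipher: with a=0,…,z=25, each position x becomes (17x+9) mod 26.
For spray: s(18)→17·18+9≡3=d; p(15)→17·15+9≡4=e; r(17)→17·17+9≡12=m; a(0)→17·0+9≡9=j; y(24)→17·24+9≡1=b (all mod 26).

demjb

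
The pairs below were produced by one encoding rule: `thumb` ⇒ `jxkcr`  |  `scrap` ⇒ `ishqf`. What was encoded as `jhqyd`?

train

Compare letters: t→j is +16, h→x is +16, u→k is +16 — a constant shift. This is a Caesar cipher with shift 16.
Decoding jhqyd: j−16=t, h−16=r, q−16=a, y−16=i, d−16=n.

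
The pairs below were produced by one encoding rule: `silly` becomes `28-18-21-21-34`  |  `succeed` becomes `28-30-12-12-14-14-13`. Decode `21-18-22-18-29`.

limit

s is letter #19 and maps to 28: an offset of 9. Each letter is replaced by its alphabet position (a=1..z=26) + 9.
Undoing it on 21-18-22-18-29: 21→(21−9)÷1=12=l, 18→(18−9)÷1=9=i, 22→(22−9)÷1=13=m, 18→(18−9)÷1=9=i, 29→(29−9)÷1=20=t.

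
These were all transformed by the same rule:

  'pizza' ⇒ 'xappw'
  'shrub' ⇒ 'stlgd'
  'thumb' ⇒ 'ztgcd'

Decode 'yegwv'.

equal

p(15)→x(23) and i(8)→a(0) fit y≡7x+22 (mod 26); the inverse of 7 mod 26 is 15. Treating letters as 0–25, the rule is x ↦ 7x + 22 (mod 26).
Reversing it on yegwv: y(24)→15·(24−22)≡4=e; e(4)→15·(4−22)≡16=q; g(6)→15·(6−22)≡20=u; w(22)→15·(22−22)≡0=a; v(21)→15·(21−22)≡11=l (all mod 26).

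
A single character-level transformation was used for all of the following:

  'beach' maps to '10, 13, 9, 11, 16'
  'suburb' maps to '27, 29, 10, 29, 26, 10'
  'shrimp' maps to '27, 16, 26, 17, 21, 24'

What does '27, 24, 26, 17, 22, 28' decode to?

sprint

b is letter #2 and maps to 10: an offset of 8. Letters become their 1-based position plus 8 (so a→9, b→10, …).
Decoding 27, 24, 26, 17, 22, 28: 27→(27−8)÷1=19=s, 24→(24−8)÷1=16=p, 26→(26−8)÷1=18=r, 17→(17−8)÷1=9=i, 22→(22−8)÷1=14=n, 28→(28−8)÷1=20=t.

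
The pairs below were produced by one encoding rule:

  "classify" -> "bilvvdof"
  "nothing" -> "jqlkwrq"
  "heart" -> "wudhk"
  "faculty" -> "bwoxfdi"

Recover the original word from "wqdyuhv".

The output letters match the input read backwards, each shifted +3: classify reversed is yfissalc. Read the word backwards and shift each letter +3.
Undoing it on wqdyuhv: shift back: w−3=t, q−3=n, d−3=a, y−3=v, u−3=r, h−3=e, v−3=s → tnavres; then reverse → servant.

servant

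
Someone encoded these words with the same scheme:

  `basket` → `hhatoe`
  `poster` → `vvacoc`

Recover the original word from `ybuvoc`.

summer

In basket: b→h is +6, a→h is +7, s→a is +8, k→t is +9 — the shift increases by 1 each position. Each letter shifts forward by (position + 6), i.e. 6, 7, 8, … — the shift grows by one for each successive letter.
Decoding ybuvoc: y−6=s, b−7=u, u−8=m, v−9=m, o−10=e, c−11=r.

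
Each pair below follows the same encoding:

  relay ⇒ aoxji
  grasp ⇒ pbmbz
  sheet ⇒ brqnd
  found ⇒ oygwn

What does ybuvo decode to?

prime

Shifts by position in relay: pos 0: r→a (+9), pos 1: e→o (+10), pos 2: l→x (+12), pos 3: a→j (+9), pos 4: y→i (+10) — repeating every 3. The shifts repeat in a cycle of length 3: positions 0,1,… shift by +9, +10, +12, then the pattern repeats.
Decoding ybuvo: y−9=p, b−10=r, u−12=i, v−9=m, o−10=e.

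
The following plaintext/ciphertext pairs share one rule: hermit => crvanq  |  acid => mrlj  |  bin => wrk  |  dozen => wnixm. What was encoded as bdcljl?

The output letters match the input read backwards, each shifted +9: hermit reversed is timreh. Two steps: reverse the string, then apply a Caesar shift of +9.
Decoding bdcljl: shift back: b−9=s, d−9=u, c−9=t, l−9=c, j−9=a, l−9=c → sutcac; then reverse → cactus.

cactus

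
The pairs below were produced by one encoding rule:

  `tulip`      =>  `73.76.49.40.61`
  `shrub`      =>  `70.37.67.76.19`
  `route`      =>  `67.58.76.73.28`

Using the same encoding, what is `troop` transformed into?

73.67.58.58.61

t(#20)→73 and u(#21)→76: differences scale by 3, so n = 3·pos + 13. Each letter becomes 3×(its alphabet position, a=1..z=26) + 13.
Applying it to troop: t=20→73, r=18→67, o=15→58, o=15→58, p=16→61.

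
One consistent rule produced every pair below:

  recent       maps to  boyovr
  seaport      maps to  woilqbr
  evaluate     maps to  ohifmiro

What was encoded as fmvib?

lunar

r(17)→b(1) and e(4)→o(14) fit y≡21x+8 (mod 26); the inverse of 21 mod 26 is 5. Treating letters as 0–25, the rule is x ↦ 21x + 8 (mod 26).
Decoding fmvib: f(5)→5·(5−8)≡11=l; m(12)→5·(12−8)≡20=u; v(21)→5·(21−8)≡13=n; i(8)→5·(8−8)≡0=a; b(1)→5·(1−8)≡17=r (all mod 26).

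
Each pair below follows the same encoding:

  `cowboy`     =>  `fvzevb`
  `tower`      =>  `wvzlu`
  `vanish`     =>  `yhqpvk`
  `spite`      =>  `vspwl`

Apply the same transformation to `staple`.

vwhsol

Two shifts are in play — +7 for a/e/i/o/u, +3 for every other letter.
For staple: s(cons)+3=v, t(cons)+3=w, a(vowel)+7=h, p(cons)+3=s, l(cons)+3=o, e(vowel)+7=l.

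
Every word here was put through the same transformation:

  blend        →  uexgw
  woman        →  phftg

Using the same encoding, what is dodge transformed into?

whwzx

Compare letters: b→u is +19, l→e is +19, e→x is +19 — a constant shift. Each letter is shifted forward by 19 in the alphabet (a Caesar shift of +19).
Applying it to dodge: d+19=w, o+19=h, d+19=w, g+19=z, e+19=x.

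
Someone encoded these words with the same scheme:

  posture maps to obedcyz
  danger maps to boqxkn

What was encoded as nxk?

The output letters match the input read backwards, each shifted +10: posture reversed is erutsop. Read the word backwards and shift each letter +10.
Decoding nxk: shift back: n−10=d, x−10=n, k−10=a → dna; then reverse → and.

and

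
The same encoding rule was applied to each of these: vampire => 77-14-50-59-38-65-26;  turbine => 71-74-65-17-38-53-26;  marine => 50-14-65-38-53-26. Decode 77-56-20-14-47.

vocal

Each letter becomes 3×(its alphabet position, a=1..z=26) + 11.
Decoding 77-56-20-14-47: 77→(77−11)÷3=22=v, 56→(56−11)÷3=15=o, 20→(20−11)÷3=3=c, 14→(14−11)÷3=1=a, 47→(47−11)÷3=12=l.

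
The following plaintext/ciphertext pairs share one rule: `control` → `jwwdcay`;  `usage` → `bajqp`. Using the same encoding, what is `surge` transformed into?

zcaqp

In control: c→j is +7, o→w is +8, n→w is +9, t→d is +10 — the shift increases by 1 each position. The shift increases by 1 at each position, starting from +7: 7, 8, 9, ….
Applying it to surge: s+7=z, u+8=c, r+9=a, g+10=q, e+11=p.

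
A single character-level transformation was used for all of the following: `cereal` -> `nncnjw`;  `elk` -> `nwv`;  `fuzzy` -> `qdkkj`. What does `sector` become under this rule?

dnnexc

The shift depends on letter class: consonant c→n is +11, but vowel e→n is +9. The rule splits by letter class: vowels +9, consonants +11.
Applying it to sector: s(cons)+11=d, e(vowel)+9=n, c(cons)+11=n, t(cons)+11=e, o(vowel)+9=x, r(cons)+11=c.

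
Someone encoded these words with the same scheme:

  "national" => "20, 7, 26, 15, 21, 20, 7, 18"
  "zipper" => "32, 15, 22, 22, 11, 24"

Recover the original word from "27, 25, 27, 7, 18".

n is letter #14 and maps to 20: an offset of 6. Each letter is replaced by its alphabet position (a=1..z=26) + 6.
Decoding 27, 25, 27, 7, 18: 27→(27−6)÷1=21=u, 25→(25−6)÷1=19=s, 27→(27−6)÷1=21=u, 7→(7−6)÷1=1=a, 18→(18−6)÷1=12=l.

usual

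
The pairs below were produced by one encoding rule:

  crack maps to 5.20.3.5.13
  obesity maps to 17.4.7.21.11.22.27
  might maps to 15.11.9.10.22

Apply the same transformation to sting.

c is letter #3 and maps to 5: an offset of 2. Letters become their 1-based position plus 2 (so a→3, b→4, …).
For sting: s=19→21, t=20→22, i=9→11, n=14→16, g=7→9.

21.22.11.16.9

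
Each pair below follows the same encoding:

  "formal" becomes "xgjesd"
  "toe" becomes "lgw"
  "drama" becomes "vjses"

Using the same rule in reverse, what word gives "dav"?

lid

Compare letters: f→x is +18, o→g is +18, r→j is +18 — a constant shift. Every letter moves 18 places later in the alphabet, wrapping around z→a.
Undoing it on dav: d−18=l, a−18=i, v−18=d.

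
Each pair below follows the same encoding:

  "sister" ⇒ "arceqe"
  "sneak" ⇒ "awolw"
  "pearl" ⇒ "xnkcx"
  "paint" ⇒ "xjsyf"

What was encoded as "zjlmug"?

rabbit

In sister: s→a is +8, i→r is +9, s→c is +10, t→e is +11 — the shift increases by 1 each position. Each letter shifts forward by (position + 8), i.e. 8, 9, 10, … — the shift grows by one for each successive letter.
Reversing it on zjlmug: z−8=r, j−9=a, l−10=b, m−11=b, u−12=i, g−13=t.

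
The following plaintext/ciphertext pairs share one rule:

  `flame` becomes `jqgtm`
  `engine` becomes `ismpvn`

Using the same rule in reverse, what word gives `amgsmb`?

whales

Letter i (0-indexed) is shifted by i+4, so successive shifts are 4, 5, 6, ….
Decoding amgsmb: a−4=w, m−5=h, g−6=a, s−7=l, m−8=e, b−9=s.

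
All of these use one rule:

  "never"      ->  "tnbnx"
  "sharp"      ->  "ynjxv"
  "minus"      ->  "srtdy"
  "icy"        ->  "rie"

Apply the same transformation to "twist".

The shift depends on letter class: consonant n→t is +6, but vowel e→n is +9. Two shifts are in play — +9 for a/e/i/o/u, +6 for every other letter.
Applying it to twist: t(cons)+6=z, w(cons)+6=c, i(vowel)+9=r, s(cons)+6=y, t(cons)+6=z.

zcryz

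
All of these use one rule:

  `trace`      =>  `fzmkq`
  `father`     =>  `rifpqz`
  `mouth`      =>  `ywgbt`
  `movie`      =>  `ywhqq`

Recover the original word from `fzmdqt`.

travel

Shifts by position in trace: pos 0: t→f (+12), pos 1: r→z (+8), pos 2: a→m (+12), pos 3: c→k (+8) — repeating every 2. It's a Vigenère-style cipher with numeric key [12,8]: position i shifts by key[i mod 2].
Undoing it on fzmdqt: f−12=t, z−8=r, m−12=a, d−8=v, q−12=e, t−8=l.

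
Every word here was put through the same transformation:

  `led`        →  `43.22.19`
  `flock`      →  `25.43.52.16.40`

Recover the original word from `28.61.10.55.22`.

grape

With a=1..z=26, the number is 3·pos + 7.
Decoding 28.61.10.55.22: 28→(28−7)÷3=7=g, 61→(61−7)÷3=18=r, 10→(10−7)÷3=1=a, 55→(55−7)÷3=16=p, 22→(22−7)÷3=5=e.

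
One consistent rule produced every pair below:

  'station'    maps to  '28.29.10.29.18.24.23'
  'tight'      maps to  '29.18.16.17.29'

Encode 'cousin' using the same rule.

Letters become their 1-based position plus 9 (so a→10, b→11, …).
Applying it to cousin: c=3→12, o=15→24, u=21→30, s=19→28, i=9→18, n=14→23.

12.24.30.28.18.23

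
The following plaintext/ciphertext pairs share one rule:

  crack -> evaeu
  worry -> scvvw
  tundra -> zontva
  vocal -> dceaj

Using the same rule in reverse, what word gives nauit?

naked

c(2)→e(4) and r(17)→v(21) fit y≡15x+0 (mod 26); the inverse of 15 mod 26 is 7. Each letter's alphabet position (a=0..z=25) is mapped through 15·x+0 mod 26 — an affine cipher.
Undoing it on nauit: n(13)→7·(13−0)≡13=n; a(0)→7·(0−0)≡0=a; u(20)→7·(20−0)≡10=k; i(8)→7·(8−0)≡4=e; t(19)→7·(19−0)≡3=d (all mod 26).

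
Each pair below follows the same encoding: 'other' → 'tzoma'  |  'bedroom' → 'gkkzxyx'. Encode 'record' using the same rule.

wkjwan

In other: o→t is +5, t→z is +6, h→o is +7, e→m is +8 — the shift increases by 1 each position. Letter i (0-indexed) is shifted by i+5, so successive shifts are 5, 6, 7, ….
Applying it to record: r+5=w, e+6=k, c+7=j, o+8=w, r+9=a, d+10=n.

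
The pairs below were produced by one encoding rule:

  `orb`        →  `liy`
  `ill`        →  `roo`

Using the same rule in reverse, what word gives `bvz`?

yea

This is the alphabet-reversal cipher (Atbash): a becomes z, b becomes y, etc.
Undoing it on bvz: b↔y, v↔e, z↔a.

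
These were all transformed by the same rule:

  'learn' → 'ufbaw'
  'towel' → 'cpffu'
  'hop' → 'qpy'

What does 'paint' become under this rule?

The shift depends on letter class: consonant l→u is +9, but vowel e→f is +1. The rule splits by letter class: vowels +1, consonants +9.
Applying it to paint: p(cons)+9=y, a(vowel)+1=b, i(vowel)+1=j, n(cons)+9=w, t(cons)+9=c.

ybjwc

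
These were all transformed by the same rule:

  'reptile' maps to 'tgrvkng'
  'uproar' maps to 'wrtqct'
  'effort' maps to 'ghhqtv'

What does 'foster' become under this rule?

hquvgt

Compare letters: r→t is +2, e→g is +2, p→r is +2 — a constant shift. Each letter is shifted forward by 2 in the alphabet (a Caesar shift of +2).
On foster: f+2=h, o+2=q, s+2=u, t+2=v, e+2=g, r+2=t.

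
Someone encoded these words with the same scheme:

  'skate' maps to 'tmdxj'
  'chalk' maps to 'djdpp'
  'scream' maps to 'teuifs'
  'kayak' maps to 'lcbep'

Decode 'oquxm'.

Letter i (0-indexed) is shifted by i+1, so successive shifts are 1, 2, 3, ….
Decoding oquxm: o−1=n, q−2=o, u−3=r, x−4=t, m−5=h.

north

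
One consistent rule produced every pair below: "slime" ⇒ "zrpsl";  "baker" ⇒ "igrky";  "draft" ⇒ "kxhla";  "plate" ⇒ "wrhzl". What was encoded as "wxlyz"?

It's a Vigenère-style cipher with numeric key [7,6]: position i shifts by key[i mod 2].
Undoing it on wxlyz: w−7=p, x−6=r, l−7=e, y−6=s, z−7=s.

press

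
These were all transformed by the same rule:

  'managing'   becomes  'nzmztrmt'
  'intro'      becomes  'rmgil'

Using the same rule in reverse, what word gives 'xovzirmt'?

clearing

Each pair mirrors across the alphabet (m↔n, a↔z, n↔m): positions sum to 25. Each letter is replaced by its mirror in the alphabet: a↔z, b↔y, c↔x, and so on (the Atbash cipher).
Reversing it on xovzirmt: x↔c, o↔l, v↔e, z↔a, i↔r, r↔i, m↔n, t↔g.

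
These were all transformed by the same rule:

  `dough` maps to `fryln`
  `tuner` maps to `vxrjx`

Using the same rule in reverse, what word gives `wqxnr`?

until

In dough: d→f is +2, o→r is +3, u→y is +4, g→l is +5 — the shift increases by 1 each position. The shift increases by 1 at each position, starting from +2: 2, 3, 4, ….
Undoing it on wqxnr: w−2=u, q−3=n, x−4=t, n−5=i, r−6=l.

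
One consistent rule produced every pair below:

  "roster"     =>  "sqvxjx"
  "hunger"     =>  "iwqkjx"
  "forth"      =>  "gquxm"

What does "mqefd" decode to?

lobby

In roster: r→s is +1, o→q is +2, s→v is +3, t→x is +4 — the shift increases by 1 each position. Each letter shifts forward by (position + 1), i.e. 1, 2, 3, … — the shift grows by one for each successive letter.
Undoing it on mqefd: m−1=l, q−2=o, e−3=b, f−4=b, d−5=y.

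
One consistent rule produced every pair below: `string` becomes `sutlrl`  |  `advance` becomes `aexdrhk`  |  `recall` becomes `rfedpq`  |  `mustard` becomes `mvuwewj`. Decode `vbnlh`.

In string: s→s is +0, t→u is +1, r→t is +2, i→l is +3 — the shift increases by 1 each position. Letter i (0-indexed) is shifted by i+0, so successive shifts are 0, 1, 2, ….
Reversing it on vbnlh: v−0=v, b−1=a, n−2=l, l−3=i, h−4=d.

valid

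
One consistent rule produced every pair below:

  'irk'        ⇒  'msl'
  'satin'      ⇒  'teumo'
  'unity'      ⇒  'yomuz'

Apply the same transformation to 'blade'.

The rule splits by letter class: vowels +4, consonants +1.
For blade: b(cons)+1=c, l(cons)+1=m, a(vowel)+4=e, d(cons)+1=e, e(vowel)+4=i.

cmeei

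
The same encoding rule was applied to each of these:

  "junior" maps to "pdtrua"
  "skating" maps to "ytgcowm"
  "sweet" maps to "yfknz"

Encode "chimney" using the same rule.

The shifts repeat in a cycle of length 2: positions 0,1,… shift by +6, +9, then the pattern repeats.
For chimney: c+6=i, h+9=q, i+6=o, m+9=v, n+6=t, e+9=n, y+6=e.

iqovtne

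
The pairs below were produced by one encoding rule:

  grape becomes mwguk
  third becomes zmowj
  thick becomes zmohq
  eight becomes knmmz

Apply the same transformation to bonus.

httzy

Shifts by position in grape: pos 0: g→m (+6), pos 1: r→w (+5), pos 2: a→g (+6), pos 3: p→u (+5) — repeating every 2. A repeating key of period 2 is used — shifts +6, +5 over and over.
Applying it to bonus: b+6=h, o+5=t, n+6=t, u+5=z, s+6=y.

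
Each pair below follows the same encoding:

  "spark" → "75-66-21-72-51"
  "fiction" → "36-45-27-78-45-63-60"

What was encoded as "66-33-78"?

s(#19)→75 and p(#16)→66: differences scale by 3, so n = 3·pos + 18. With a=1..z=26, the number is 3·pos + 18.
Reversing it on 66-33-78: 66→(66−18)÷3=16=p, 33→(33−18)÷3=5=e, 78→(78−18)÷3=20=t.

pet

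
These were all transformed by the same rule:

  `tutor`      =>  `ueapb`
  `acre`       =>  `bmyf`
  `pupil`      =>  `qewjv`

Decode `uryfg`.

threw

The shifts repeat in a cycle of length 3: positions 0,1,… shift by +1, +10, +7, then the pattern repeats.
Undoing it on uryfg: u−1=t, r−10=h, y−7=r, f−1=e, g−10=w.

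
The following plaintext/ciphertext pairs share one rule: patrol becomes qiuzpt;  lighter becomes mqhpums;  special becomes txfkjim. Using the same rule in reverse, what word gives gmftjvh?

feeling

Shifts by position in patrol: pos 0: p→q (+1), pos 1: a→i (+8), pos 2: t→u (+1), pos 3: r→z (+8) — repeating every 2. The shifts repeat in a cycle of length 2: positions 0,1,… shift by +1, +8, then the pattern repeats.
Undoing it on gmftjvh: g−1=f, m−8=e, f−1=e, t−8=l, j−1=i, v−8=n, h−1=g.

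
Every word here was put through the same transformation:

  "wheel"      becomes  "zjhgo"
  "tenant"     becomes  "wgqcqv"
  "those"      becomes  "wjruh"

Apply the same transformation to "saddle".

It's a Vigenère-style cipher with numeric key [3,2]: position i shifts by key[i mod 2].
On saddle: s+3=v, a+2=c, d+3=g, d+2=f, l+3=o, e+2=g.

vcgfog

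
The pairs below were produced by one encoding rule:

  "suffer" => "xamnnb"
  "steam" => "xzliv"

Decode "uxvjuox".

problem

In suffer: s→x is +5, u→a is +6, f→m is +7, f→n is +8 — the shift increases by 1 each position. The shift increases by 1 at each position, starting from +5: 5, 6, 7, ….
Undoing it on uxvjuox: u−5=p, x−6=r, v−7=o, j−8=b, u−9=l, o−10=e, x−11=m.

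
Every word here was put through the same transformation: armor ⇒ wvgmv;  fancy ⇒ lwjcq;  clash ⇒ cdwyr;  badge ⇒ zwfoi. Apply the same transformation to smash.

Treating letters as 0–25, the rule is x ↦ 3x + 22 (mod 26).
For smash: s(18)→3·18+22≡24=y; m(12)→3·12+22≡6=g; a(0)→3·0+22≡22=w; s(18)→3·18+22≡24=y; h(7)→3·7+22≡17=r (all mod 26).

ygwyr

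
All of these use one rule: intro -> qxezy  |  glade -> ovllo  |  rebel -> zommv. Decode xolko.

peace

Shifts by position in intro: pos 0: i→q (+8), pos 1: n→x (+10), pos 2: t→e (+11), pos 3: r→z (+8), pos 4: o→y (+10) — repeating every 3. It's a Vigenère-style cipher with numeric key [8,10,11]: position i shifts by key[i mod 3].
Decoding xolko: x−8=p, o−10=e, l−11=a, k−8=c, o−10=e.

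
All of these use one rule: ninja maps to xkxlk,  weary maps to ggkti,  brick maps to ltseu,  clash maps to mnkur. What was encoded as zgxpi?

penny

Shifts by position in ninja: pos 0: n→x (+10), pos 1: i→k (+2), pos 2: n→x (+10), pos 3: j→l (+2) — repeating every 2. A repeating key of period 2 is used — shifts +10, +2 over and over.
Undoing it on zgxpi: z−10=p, g−2=e, x−10=n, p−2=n, i−10=y.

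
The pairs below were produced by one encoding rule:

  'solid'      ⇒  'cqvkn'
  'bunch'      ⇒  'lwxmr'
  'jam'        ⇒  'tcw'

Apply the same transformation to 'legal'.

The rule splits by letter class: vowels +2, consonants +10.
Applying it to legal: l(cons)+10=v, e(vowel)+2=g, g(cons)+10=q, a(vowel)+2=c, l(cons)+10=v.

vgqcv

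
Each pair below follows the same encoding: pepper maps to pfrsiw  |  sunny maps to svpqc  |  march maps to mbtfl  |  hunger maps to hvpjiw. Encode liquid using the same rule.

In pepper: p→p is +0, e→f is +1, p→r is +2, p→s is +3 — the shift increases by 1 each position. The shift increases by 1 at each position, starting from +0: 0, 1, 2, ….
Applying it to liquid: l+0=l, i+1=j, q+2=s, u+3=x, i+4=m, d+5=i.

ljsxmi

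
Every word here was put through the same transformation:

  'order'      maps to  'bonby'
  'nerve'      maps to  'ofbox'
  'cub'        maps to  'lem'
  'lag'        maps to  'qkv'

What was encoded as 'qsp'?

The output letters match the input read backwards, each shifted +10: order reversed is redro. The word is reversed, then every letter is shifted forward by 10.
Decoding qsp: shift back: q−10=g, s−10=i, p−10=f → gif; then reverse → fig.

fig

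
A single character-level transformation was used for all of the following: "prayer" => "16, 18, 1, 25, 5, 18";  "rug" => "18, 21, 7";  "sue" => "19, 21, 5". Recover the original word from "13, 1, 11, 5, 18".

maker

p is letter #16 and maps to 16: an offset of 0. Each letter is replaced by its alphabet position (a=1, b=2, …, z=26).
Undoing it on 13, 1, 11, 5, 18: 13=m, 1=a, 11=k, 5=e, 18=r.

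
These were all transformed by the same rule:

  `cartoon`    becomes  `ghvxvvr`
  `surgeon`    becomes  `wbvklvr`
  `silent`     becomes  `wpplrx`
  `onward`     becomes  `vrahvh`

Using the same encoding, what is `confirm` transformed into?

gvrjpvq

Vowels shift forward by 7 and consonants shift forward by 4.
Applying it to confirm: c(cons)+4=g, o(vowel)+7=v, n(cons)+4=r, f(cons)+4=j, i(vowel)+7=p, r(cons)+4=v, m(cons)+4=q.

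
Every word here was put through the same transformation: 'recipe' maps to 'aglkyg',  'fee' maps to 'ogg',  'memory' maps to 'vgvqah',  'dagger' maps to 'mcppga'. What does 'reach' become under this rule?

The shift depends on letter class: consonant r→a is +9, but vowel e→g is +2. Two shifts are in play — +2 for a/e/i/o/u, +9 for every other letter.
On reach: r(cons)+9=a, e(vowel)+2=g, a(vowel)+2=c, c(cons)+9=l, h(cons)+9=q.

agclq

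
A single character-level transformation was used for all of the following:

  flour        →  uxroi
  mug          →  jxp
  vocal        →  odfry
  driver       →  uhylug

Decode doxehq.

Read the word backwards and shift each letter +3.
Undoing it on doxehq: shift back: d−3=a, o−3=l, x−3=u, e−3=b, h−3=e, q−3=n → aluben; then reverse → nebula.

nebula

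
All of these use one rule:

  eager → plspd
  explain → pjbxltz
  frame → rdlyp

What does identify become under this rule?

The shift depends on letter class: consonant g→s is +12, but vowel e→p is +11. Two shifts are in play — +11 for a/e/i/o/u, +12 for every other letter.
For identify: i(vowel)+11=t, d(cons)+12=p, e(vowel)+11=p, n(cons)+12=z, t(cons)+12=f, i(vowel)+11=t, f(cons)+12=r, y(cons)+12=k.

tppzftrk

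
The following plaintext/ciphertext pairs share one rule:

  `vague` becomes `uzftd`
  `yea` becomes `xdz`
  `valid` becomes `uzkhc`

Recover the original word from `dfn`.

ego

This is a Caesar cipher with shift 25.
Reversing it on dfn: d−25=e, f−25=g, n−25=o.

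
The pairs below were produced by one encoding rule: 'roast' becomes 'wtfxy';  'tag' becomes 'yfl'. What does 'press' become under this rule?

uwjxx

Compare letters: r→w is +5, o→t is +5, a→f is +5 — a constant shift. This is a Caesar cipher with shift 5.
Applying it to press: p+5=u, r+5=w, e+5=j, s+5=x, s+5=x.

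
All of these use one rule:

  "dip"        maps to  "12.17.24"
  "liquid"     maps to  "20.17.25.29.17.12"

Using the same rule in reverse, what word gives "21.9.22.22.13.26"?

manner

d is letter #4 and maps to 12: an offset of 8. Letters become their 1-based position plus 8 (so a→9, b→10, …).
Reversing it on 21.9.22.22.13.26: 21→(21−8)÷1=13=m, 9→(9−8)÷1=1=a, 22→(22−8)÷1=14=n, 22→(22−8)÷1=14=n, 13→(13−8)÷1=5=e, 26→(26−8)÷1=18=r.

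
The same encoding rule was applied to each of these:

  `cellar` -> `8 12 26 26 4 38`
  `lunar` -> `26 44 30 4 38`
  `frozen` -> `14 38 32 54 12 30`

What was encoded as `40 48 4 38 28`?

The formula is n = 2×(alphabet index, a=1) + 2.
Reversing it on 40 48 4 38 28: 40→(40−2)÷2=19=s, 48→(48−2)÷2=23=w, 4→(4−2)÷2=1=a, 38→(38−2)÷2=18=r, 28→(28−2)÷2=13=m.

swarm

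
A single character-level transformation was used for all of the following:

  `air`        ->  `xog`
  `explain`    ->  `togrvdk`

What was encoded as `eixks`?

The output letters match the input read backwards, each shifted +6: air reversed is ria. Read the word backwards and shift each letter +6.
Undoing it on eixks: shift back: e−6=y, i−6=c, x−6=r, k−6=e, s−6=m → ycrem; then reverse → mercy.

mercy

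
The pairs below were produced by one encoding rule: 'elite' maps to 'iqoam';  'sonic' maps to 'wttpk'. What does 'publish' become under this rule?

tzhsqbr

In elite: e→i is +4, l→q is +5, i→o is +6, t→a is +7 — the shift increases by 1 each position. Each letter shifts forward by (position + 4), i.e. 4, 5, 6, … — the shift grows by one for each successive letter.
For publish: p+4=t, u+5=z, b+6=h, l+7=s, i+8=q, s+9=b, h+10=r.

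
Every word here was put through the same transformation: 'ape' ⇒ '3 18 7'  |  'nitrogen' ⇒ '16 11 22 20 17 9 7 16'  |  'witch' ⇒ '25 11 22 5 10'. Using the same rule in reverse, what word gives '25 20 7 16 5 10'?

a is letter #1 and maps to 3: an offset of 2. Letters become their 1-based position plus 2 (so a→3, b→4, …).
Undoing it on 25 20 7 16 5 10: 25→(25−2)÷1=23=w, 20→(20−2)÷1=18=r, 7→(7−2)÷1=5=e, 16→(16−2)÷1=14=n, 5→(5−2)÷1=3=c, 10→(10−2)÷1=8=h.

wrench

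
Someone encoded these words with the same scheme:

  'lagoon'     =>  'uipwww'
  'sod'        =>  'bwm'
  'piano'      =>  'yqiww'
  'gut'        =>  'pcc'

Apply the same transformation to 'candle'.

liwmum

The shift depends on letter class: consonant l→u is +9, but vowel a→i is +8. Vowels shift forward by 8 and consonants shift forward by 9.
Applying it to candle: c(cons)+9=l, a(vowel)+8=i, n(cons)+9=w, d(cons)+9=m, l(cons)+9=u, e(vowel)+8=m.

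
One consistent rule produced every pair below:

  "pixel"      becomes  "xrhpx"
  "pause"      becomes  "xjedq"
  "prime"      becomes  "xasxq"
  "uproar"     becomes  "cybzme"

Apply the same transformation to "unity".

In pixel: p→x is +8, i→r is +9, x→h is +10, e→p is +11 — the shift increases by 1 each position. Letter i (0-indexed) is shifted by i+8, so successive shifts are 8, 9, 10, ….
For unity: u+8=c, n+9=w, i+10=s, t+11=e, y+12=k.

cwsek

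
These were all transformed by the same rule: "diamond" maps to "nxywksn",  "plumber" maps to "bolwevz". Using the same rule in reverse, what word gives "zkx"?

nap

The output letters match the input read backwards, each shifted +10: diamond reversed is dnomaid. Two steps: reverse the string, then apply a Caesar shift of +10.
Reversing it on zkx: shift back: z−10=p, k−10=a, x−10=n → pan; then reverse → nap.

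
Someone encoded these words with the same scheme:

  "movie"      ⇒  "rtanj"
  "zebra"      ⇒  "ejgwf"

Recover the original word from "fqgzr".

album

Compare letters: m→r is +5, o→t is +5, v→a is +5 — a constant shift. This is a Caesar cipher with shift 5.
Decoding fqgzr: f−5=a, q−5=l, g−5=b, z−5=u, r−5=m.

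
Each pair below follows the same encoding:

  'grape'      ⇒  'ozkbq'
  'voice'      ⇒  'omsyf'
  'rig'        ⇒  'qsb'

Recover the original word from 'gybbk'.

arrow

Read the word backwards and shift each letter +10.
Reversing it on gybbk: shift back: g−10=w, y−10=o, b−10=r, b−10=r, k−10=a → worra; then reverse → arrow.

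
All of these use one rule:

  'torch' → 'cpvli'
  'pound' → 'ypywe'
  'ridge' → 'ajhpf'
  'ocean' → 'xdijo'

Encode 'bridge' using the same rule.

A repeating key of period 3 is used — shifts +9, +1, +4 over and over.
On bridge: b+9=k, r+1=s, i+4=m, d+9=m, g+1=h, e+4=i.

ksmmhi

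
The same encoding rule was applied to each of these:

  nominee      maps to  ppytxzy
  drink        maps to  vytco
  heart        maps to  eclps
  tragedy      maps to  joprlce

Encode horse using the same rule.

The output letters match the input read backwards, each shifted +11: nominee reversed is eenimon. Two steps: reverse the string, then apply a Caesar shift of +11.
Applying it to horse: reverse → esroh; then shift: e+11=p, s+11=d, r+11=c, o+11=z, h+11=s.

pdczs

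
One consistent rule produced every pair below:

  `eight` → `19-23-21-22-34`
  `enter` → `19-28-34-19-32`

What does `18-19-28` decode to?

Letters become their 1-based position plus 14 (so a→15, b→16, …).
Decoding 18-19-28: 18→(18−14)÷1=4=d, 19→(19−14)÷1=5=e, 28→(28−14)÷1=14=n.

den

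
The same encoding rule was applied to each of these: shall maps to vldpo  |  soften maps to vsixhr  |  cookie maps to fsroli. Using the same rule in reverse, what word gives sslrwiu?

pointer

The shifts repeat in a cycle of length 2: positions 0,1,… shift by +3, +4, then the pattern repeats.
Reversing it on sslrwiu: s−3=p, s−4=o, l−3=i, r−4=n, w−3=t, i−4=e, u−3=r.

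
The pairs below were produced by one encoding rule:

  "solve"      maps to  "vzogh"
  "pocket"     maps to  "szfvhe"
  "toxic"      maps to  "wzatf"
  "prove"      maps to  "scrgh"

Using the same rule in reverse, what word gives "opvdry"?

lesson

Shifts by position in solve: pos 0: s→v (+3), pos 1: o→z (+11), pos 2: l→o (+3), pos 3: v→g (+11) — repeating every 2. It's a Vigenère-style cipher with numeric key [3,11]: position i shifts by key[i mod 2].
Decoding opvdry: o−3=l, p−11=e, v−3=s, d−11=s, r−3=o, y−11=n.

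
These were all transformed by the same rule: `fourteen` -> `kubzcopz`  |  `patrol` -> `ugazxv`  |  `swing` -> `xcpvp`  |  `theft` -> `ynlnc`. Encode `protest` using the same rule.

uxvbnce

The shift increases by 1 at each position, starting from +5: 5, 6, 7, ….
On protest: p+5=u, r+6=x, o+7=v, t+8=b, e+9=n, s+10=c, t+11=e.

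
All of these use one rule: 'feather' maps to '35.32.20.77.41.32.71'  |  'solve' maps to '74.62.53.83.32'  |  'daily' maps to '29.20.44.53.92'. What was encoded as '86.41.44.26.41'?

which

With a=1..z=26, the number is 3·pos + 17.
Undoing it on 86.41.44.26.41: 86→(86−17)÷3=23=w, 41→(41−17)÷3=8=h, 44→(44−17)÷3=9=i, 26→(26−17)÷3=3=c, 41→(41−17)÷3=8=h.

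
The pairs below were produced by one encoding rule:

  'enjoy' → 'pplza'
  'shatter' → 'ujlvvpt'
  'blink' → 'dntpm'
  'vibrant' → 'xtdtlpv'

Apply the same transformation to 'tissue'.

vtuufp

The shift depends on letter class: consonant n→p is +2, but vowel e→p is +11. The rule splits by letter class: vowels +11, consonants +2.
Applying it to tissue: t(cons)+2=v, i(vowel)+11=t, s(cons)+2=u, s(cons)+2=u, u(vowel)+11=f, e(vowel)+11=p.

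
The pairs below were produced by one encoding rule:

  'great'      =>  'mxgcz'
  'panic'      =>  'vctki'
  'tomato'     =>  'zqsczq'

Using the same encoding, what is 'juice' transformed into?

pwkig

Two shifts are in play — +2 for a/e/i/o/u, +6 for every other letter.
On juice: j(cons)+6=p, u(vowel)+2=w, i(vowel)+2=k, c(cons)+6=i, e(vowel)+2=g.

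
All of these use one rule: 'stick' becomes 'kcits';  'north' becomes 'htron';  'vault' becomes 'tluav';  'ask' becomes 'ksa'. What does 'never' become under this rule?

reven

The output letters match the input read backwards: stick reversed is kcits. It's just the letters in reverse order.
On never: reverse → reven.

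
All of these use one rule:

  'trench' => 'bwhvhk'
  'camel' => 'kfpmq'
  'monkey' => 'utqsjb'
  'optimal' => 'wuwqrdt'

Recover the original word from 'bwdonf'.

tragic

Shifts by position in trench: pos 0: t→b (+8), pos 1: r→w (+5), pos 2: e→h (+3), pos 3: n→v (+8), pos 4: c→h (+5), pos 5: h→k (+3) — repeating every 3. The shifts repeat in a cycle of length 3: positions 0,1,… shift by +8, +5, +3, then the pattern repeats.
Decoding bwdonf: b−8=t, w−5=r, d−3=a, o−8=g, n−5=i, f−3=c.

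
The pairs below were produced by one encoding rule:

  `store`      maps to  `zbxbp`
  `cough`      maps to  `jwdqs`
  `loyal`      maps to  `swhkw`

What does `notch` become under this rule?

Letter i (0-indexed) is shifted by i+7, so successive shifts are 7, 8, 9, ….
For notch: n+7=u, o+8=w, t+9=c, c+10=m, h+11=s.

uwcms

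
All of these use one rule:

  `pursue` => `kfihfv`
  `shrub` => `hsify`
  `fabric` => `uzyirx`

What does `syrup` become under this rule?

Each pair mirrors across the alphabet (p↔k, u↔f, r↔i): positions sum to 25. Letters are reflected about the middle of the alphabet (position → 25−position): Atbash.
For syrup: s↔h, y↔b, r↔i, u↔f, p↔k.

hbifk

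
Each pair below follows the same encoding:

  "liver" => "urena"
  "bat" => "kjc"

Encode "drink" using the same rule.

Each letter is shifted forward by 9 in the alphabet (a Caesar shift of +9).
Applying it to drink: d+9=m, r+9=a, i+9=r, n+9=w, k+9=t.

marwt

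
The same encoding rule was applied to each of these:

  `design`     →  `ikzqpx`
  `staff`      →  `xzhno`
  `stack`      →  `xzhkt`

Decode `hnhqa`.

In design: d→i is +5, e→k is +6, s→z is +7, i→q is +8 — the shift increases by 1 each position. Letter i (0-indexed) is shifted by i+5, so successive shifts are 5, 6, 7, ….
Decoding hnhqa: h−5=c, n−6=h, h−7=a, q−8=i, a−9=r.

chair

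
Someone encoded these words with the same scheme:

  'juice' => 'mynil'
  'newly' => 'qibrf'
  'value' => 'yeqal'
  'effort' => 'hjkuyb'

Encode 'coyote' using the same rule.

The shift increases by 1 at each position, starting from +3: 3, 4, 5, ….
Applying it to coyote: c+3=f, o+4=s, y+5=d, o+6=u, t+7=a, e+8=m.

fsduam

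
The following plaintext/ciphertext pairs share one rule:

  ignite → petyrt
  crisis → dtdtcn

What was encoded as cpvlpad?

Two steps: reverse the string, then apply a Caesar shift of +11.
Undoing it on cpvlpad: shift back: c−11=r, p−11=e, v−11=k, l−11=a, p−11=e, a−11=p, d−11=s → rekaeps; then reverse → speaker.

speaker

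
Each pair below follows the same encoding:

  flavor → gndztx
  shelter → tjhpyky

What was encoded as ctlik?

In flavor: f→g is +1, l→n is +2, a→d is +3, v→z is +4 — the shift increases by 1 each position. The shift increases by 1 at each position, starting from +1: 1, 2, 3, ….
Reversing it on ctlik: c−1=b, t−2=r, l−3=i, i−4=e, k−5=f.

brief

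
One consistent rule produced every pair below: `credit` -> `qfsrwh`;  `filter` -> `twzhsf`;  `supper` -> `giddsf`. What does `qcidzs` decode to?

Compare letters: c→q is +14, r→f is +14, e→s is +14 — a constant shift. It's a constant shift of +14 (ROT14).
Reversing it on qcidzs: q−14=c, c−14=o, i−14=u, d−14=p, z−14=l, s−14=e.

couple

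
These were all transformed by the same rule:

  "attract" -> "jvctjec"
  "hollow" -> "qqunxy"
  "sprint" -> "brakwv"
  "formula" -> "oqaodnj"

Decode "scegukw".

javelin

Shifts by position in attract: pos 0: a→j (+9), pos 1: t→v (+2), pos 2: t→c (+9), pos 3: r→t (+2) — repeating every 2. It's a Vigenère-style cipher with numeric key [9,2]: position i shifts by key[i mod 2].
Decoding scegukw: s−9=j, c−2=a, e−9=v, g−2=e, u−9=l, k−2=i, w−9=n.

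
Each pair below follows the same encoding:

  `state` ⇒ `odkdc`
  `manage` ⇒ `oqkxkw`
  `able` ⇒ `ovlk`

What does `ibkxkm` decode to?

canary

The output letters match the input read backwards, each shifted +10: state reversed is etats. Two steps: reverse the string, then apply a Caesar shift of +10.
Reversing it on ibkxkm: shift back: i−10=y, b−10=r, k−10=a, x−10=n, k−10=a, m−10=c → yranac; then reverse → canary.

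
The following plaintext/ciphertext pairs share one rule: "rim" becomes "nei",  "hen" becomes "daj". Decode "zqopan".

duster

Compare letters: r→n is +22, i→e is +22, m→i is +22 — a constant shift. This is a Caesar cipher with shift 22.
Decoding zqopan: z−22=d, q−22=u, o−22=s, p−22=t, a−22=e, n−22=r.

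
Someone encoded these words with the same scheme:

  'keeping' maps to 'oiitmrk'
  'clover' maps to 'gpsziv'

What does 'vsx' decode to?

Compare letters: k→o is +4, e→i is +4, e→i is +4 — a constant shift. Every letter moves 4 places later in the alphabet, wrapping around z→a.
Decoding vsx: v−4=r, s−4=o, x−4=t.

rot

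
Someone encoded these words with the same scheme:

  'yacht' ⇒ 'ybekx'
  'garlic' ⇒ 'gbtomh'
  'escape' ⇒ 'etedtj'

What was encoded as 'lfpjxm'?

length

In yacht: y→y is +0, a→b is +1, c→e is +2, h→k is +3 — the shift increases by 1 each position. The shift increases by 1 at each position, starting from +0: 0, 1, 2, ….
Undoing it on lfpjxm: l−0=l, f−1=e, p−2=n, j−3=g, x−4=t, m−5=h.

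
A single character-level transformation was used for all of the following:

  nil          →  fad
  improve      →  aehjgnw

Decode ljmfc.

Compare letters: n→f is +18, i→a is +18, l→d is +18 — a constant shift. This is a Caesar cipher with shift 18.
Undoing it on ljmfc: l−18=t, j−18=r, m−18=u, f−18=n, c−18=k.

trunk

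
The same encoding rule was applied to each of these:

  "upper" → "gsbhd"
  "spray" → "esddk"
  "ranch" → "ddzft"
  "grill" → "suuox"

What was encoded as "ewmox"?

Shifts by position in upper: pos 0: u→g (+12), pos 1: p→s (+3), pos 2: p→b (+12), pos 3: e→h (+3) — repeating every 2. It's a Vigenère-style cipher with numeric key [12,3]: position i shifts by key[i mod 2].
Decoding ewmox: e−12=s, w−3=t, m−12=a, o−3=l, x−12=l.

stall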